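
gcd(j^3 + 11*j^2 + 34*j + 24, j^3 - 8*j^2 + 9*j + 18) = j + 1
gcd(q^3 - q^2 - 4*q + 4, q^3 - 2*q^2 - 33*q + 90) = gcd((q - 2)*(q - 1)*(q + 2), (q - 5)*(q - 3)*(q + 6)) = 1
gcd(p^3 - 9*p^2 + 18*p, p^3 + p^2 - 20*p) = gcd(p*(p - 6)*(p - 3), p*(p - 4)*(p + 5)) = p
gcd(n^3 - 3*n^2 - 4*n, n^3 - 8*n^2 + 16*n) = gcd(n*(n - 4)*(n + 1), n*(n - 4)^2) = n^2 - 4*n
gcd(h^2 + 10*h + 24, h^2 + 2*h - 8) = h + 4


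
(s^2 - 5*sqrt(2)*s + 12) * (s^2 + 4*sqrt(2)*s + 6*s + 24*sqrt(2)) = s^4 - sqrt(2)*s^3 + 6*s^3 - 28*s^2 - 6*sqrt(2)*s^2 - 168*s + 48*sqrt(2)*s + 288*sqrt(2)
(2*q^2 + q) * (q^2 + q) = 2*q^4 + 3*q^3 + q^2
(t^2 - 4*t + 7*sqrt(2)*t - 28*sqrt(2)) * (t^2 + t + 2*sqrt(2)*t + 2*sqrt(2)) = t^4 - 3*t^3 + 9*sqrt(2)*t^3 - 27*sqrt(2)*t^2 + 24*t^2 - 84*t - 36*sqrt(2)*t - 112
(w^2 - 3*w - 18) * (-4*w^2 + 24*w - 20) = -4*w^4 + 36*w^3 - 20*w^2 - 372*w + 360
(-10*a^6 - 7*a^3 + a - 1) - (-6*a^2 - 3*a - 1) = -10*a^6 - 7*a^3 + 6*a^2 + 4*a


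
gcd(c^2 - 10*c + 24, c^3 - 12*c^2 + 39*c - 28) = c - 4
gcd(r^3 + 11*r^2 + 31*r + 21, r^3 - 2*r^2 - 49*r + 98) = r + 7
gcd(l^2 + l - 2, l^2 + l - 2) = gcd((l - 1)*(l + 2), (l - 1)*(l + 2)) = l^2 + l - 2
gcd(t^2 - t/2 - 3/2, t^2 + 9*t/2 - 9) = t - 3/2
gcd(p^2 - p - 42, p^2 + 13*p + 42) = p + 6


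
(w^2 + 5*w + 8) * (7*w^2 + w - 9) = 7*w^4 + 36*w^3 + 52*w^2 - 37*w - 72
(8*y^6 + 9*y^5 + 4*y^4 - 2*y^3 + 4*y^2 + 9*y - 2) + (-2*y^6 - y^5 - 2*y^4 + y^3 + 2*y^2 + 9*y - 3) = 6*y^6 + 8*y^5 + 2*y^4 - y^3 + 6*y^2 + 18*y - 5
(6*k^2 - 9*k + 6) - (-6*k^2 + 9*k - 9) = 12*k^2 - 18*k + 15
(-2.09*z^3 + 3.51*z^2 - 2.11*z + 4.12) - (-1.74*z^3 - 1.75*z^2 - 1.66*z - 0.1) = -0.35*z^3 + 5.26*z^2 - 0.45*z + 4.22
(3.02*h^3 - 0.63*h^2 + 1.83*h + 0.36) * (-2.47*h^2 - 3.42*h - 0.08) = -7.4594*h^5 - 8.7723*h^4 - 2.6071*h^3 - 7.0974*h^2 - 1.3776*h - 0.0288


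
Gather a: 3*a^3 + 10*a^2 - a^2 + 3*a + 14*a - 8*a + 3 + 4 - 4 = 3*a^3 + 9*a^2 + 9*a + 3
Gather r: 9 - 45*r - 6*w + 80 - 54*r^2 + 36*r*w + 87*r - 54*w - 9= -54*r^2 + r*(36*w + 42) - 60*w + 80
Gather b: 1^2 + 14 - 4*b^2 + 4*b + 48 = -4*b^2 + 4*b + 63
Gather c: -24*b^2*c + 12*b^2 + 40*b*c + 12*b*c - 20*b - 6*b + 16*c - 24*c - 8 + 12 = 12*b^2 - 26*b + c*(-24*b^2 + 52*b - 8) + 4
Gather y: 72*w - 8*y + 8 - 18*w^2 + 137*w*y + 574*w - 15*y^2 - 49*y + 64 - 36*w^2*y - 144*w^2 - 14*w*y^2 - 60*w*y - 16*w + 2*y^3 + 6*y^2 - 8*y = -162*w^2 + 630*w + 2*y^3 + y^2*(-14*w - 9) + y*(-36*w^2 + 77*w - 65) + 72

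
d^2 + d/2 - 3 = (d - 3/2)*(d + 2)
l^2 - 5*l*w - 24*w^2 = (l - 8*w)*(l + 3*w)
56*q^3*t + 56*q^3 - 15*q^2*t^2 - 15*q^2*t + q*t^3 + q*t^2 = (-8*q + t)*(-7*q + t)*(q*t + q)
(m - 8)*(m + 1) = m^2 - 7*m - 8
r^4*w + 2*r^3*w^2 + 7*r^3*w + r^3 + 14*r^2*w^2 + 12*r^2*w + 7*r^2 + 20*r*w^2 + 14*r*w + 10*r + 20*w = (r + 2)*(r + 5)*(r + 2*w)*(r*w + 1)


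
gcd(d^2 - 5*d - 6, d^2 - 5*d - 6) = d^2 - 5*d - 6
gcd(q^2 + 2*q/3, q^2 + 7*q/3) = q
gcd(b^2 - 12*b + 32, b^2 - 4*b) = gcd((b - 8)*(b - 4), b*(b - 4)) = b - 4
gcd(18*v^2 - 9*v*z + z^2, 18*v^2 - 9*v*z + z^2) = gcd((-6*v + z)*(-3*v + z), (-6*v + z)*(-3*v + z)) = 18*v^2 - 9*v*z + z^2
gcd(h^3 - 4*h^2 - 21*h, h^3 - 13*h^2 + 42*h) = h^2 - 7*h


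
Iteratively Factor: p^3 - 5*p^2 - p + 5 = (p - 1)*(p^2 - 4*p - 5) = (p - 1)*(p + 1)*(p - 5)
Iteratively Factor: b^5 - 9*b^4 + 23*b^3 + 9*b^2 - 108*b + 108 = (b - 2)*(b^4 - 7*b^3 + 9*b^2 + 27*b - 54) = (b - 3)*(b - 2)*(b^3 - 4*b^2 - 3*b + 18) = (b - 3)^2*(b - 2)*(b^2 - b - 6) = (b - 3)^3*(b - 2)*(b + 2)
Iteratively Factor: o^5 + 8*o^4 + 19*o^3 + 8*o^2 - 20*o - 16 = (o - 1)*(o^4 + 9*o^3 + 28*o^2 + 36*o + 16) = (o - 1)*(o + 2)*(o^3 + 7*o^2 + 14*o + 8) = (o - 1)*(o + 1)*(o + 2)*(o^2 + 6*o + 8) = (o - 1)*(o + 1)*(o + 2)*(o + 4)*(o + 2)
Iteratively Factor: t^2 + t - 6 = (t + 3)*(t - 2)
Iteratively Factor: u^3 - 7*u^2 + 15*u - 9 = (u - 3)*(u^2 - 4*u + 3) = (u - 3)^2*(u - 1)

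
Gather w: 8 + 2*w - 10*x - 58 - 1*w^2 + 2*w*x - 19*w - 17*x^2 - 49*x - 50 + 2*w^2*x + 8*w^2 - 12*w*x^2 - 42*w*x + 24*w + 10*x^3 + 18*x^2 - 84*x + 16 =w^2*(2*x + 7) + w*(-12*x^2 - 40*x + 7) + 10*x^3 + x^2 - 143*x - 84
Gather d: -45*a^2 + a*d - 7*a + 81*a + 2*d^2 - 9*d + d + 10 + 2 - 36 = -45*a^2 + 74*a + 2*d^2 + d*(a - 8) - 24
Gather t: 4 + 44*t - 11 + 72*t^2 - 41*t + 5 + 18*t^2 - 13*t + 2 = 90*t^2 - 10*t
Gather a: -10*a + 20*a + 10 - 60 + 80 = 10*a + 30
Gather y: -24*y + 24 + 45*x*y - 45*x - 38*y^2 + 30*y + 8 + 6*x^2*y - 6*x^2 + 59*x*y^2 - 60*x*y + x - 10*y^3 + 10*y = -6*x^2 - 44*x - 10*y^3 + y^2*(59*x - 38) + y*(6*x^2 - 15*x + 16) + 32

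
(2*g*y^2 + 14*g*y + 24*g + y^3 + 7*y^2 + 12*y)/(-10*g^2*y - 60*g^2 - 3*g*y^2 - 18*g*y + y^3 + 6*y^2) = (y^2 + 7*y + 12)/(-5*g*y - 30*g + y^2 + 6*y)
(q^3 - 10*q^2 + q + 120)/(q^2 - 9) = (q^2 - 13*q + 40)/(q - 3)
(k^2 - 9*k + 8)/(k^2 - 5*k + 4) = (k - 8)/(k - 4)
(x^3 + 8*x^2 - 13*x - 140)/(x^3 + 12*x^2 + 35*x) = (x - 4)/x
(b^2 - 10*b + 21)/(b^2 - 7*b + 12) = (b - 7)/(b - 4)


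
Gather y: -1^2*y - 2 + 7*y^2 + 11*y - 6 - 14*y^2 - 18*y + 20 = -7*y^2 - 8*y + 12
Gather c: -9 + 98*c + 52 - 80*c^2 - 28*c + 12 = -80*c^2 + 70*c + 55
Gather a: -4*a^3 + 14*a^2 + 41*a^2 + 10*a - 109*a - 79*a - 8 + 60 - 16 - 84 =-4*a^3 + 55*a^2 - 178*a - 48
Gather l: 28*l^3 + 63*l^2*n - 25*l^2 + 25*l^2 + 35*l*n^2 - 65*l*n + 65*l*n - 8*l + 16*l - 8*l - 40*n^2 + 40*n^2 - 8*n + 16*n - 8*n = 28*l^3 + 63*l^2*n + 35*l*n^2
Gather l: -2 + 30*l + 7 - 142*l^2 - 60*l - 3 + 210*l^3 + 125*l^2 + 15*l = 210*l^3 - 17*l^2 - 15*l + 2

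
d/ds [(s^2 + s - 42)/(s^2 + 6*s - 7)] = 5/(s^2 - 2*s + 1)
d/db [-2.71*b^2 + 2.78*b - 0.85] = 2.78 - 5.42*b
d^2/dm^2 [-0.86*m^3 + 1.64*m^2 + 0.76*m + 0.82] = 3.28 - 5.16*m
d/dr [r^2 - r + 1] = 2*r - 1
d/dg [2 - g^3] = -3*g^2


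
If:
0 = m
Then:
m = 0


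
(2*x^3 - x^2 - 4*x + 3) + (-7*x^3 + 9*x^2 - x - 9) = -5*x^3 + 8*x^2 - 5*x - 6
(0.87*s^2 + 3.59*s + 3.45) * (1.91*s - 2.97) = 1.6617*s^3 + 4.273*s^2 - 4.0728*s - 10.2465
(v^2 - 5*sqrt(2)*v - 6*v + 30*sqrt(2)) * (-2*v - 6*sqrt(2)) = -2*v^3 + 4*sqrt(2)*v^2 + 12*v^2 - 24*sqrt(2)*v + 60*v - 360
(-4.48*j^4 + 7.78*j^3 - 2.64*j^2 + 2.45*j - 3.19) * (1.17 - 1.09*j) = 4.8832*j^5 - 13.7218*j^4 + 11.9802*j^3 - 5.7593*j^2 + 6.3436*j - 3.7323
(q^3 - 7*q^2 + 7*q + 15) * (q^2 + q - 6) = q^5 - 6*q^4 - 6*q^3 + 64*q^2 - 27*q - 90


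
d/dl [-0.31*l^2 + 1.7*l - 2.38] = 1.7 - 0.62*l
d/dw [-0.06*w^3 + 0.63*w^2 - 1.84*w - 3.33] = -0.18*w^2 + 1.26*w - 1.84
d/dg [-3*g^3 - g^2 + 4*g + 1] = -9*g^2 - 2*g + 4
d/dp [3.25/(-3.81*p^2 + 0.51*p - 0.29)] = (24.765*p - 1.6575)/(3.81*p^2 - 0.51*p + 0.29)^2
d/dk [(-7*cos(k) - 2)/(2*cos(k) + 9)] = 59*sin(k)/(2*cos(k) + 9)^2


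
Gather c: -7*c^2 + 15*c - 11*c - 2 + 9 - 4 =-7*c^2 + 4*c + 3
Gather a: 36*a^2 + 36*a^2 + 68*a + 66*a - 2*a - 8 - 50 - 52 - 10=72*a^2 + 132*a - 120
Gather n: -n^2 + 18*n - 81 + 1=-n^2 + 18*n - 80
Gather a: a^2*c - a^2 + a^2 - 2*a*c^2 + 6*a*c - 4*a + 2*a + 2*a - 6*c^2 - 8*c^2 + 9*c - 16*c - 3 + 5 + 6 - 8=a^2*c + a*(-2*c^2 + 6*c) - 14*c^2 - 7*c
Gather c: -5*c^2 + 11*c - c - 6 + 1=-5*c^2 + 10*c - 5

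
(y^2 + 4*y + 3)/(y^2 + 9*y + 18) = (y + 1)/(y + 6)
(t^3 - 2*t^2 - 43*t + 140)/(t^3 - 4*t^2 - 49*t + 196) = (t - 5)/(t - 7)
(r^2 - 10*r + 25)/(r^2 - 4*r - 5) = (r - 5)/(r + 1)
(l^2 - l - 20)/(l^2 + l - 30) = (l + 4)/(l + 6)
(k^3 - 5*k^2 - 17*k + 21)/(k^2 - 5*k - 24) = (k^2 - 8*k + 7)/(k - 8)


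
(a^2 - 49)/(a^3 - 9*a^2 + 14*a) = (a + 7)/(a*(a - 2))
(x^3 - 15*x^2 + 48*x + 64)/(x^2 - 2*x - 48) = (x^2 - 7*x - 8)/(x + 6)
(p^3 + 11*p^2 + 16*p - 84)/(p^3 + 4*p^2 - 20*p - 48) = (p^2 + 5*p - 14)/(p^2 - 2*p - 8)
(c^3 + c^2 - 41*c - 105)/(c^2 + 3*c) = c - 2 - 35/c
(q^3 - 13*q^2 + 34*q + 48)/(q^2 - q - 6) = (-q^3 + 13*q^2 - 34*q - 48)/(-q^2 + q + 6)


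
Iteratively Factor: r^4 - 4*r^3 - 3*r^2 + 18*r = (r)*(r^3 - 4*r^2 - 3*r + 18) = r*(r - 3)*(r^2 - r - 6) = r*(r - 3)*(r + 2)*(r - 3)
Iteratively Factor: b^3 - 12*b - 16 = (b + 2)*(b^2 - 2*b - 8) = (b + 2)^2*(b - 4)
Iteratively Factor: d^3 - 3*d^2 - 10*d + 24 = (d - 4)*(d^2 + d - 6) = (d - 4)*(d - 2)*(d + 3)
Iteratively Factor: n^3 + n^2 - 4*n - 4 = (n + 2)*(n^2 - n - 2) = (n + 1)*(n + 2)*(n - 2)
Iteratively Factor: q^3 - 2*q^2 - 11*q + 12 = (q + 3)*(q^2 - 5*q + 4) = (q - 4)*(q + 3)*(q - 1)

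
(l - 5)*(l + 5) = l^2 - 25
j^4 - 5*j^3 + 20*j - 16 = (j - 4)*(j - 2)*(j - 1)*(j + 2)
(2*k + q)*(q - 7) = 2*k*q - 14*k + q^2 - 7*q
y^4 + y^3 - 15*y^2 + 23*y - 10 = (y - 2)*(y - 1)^2*(y + 5)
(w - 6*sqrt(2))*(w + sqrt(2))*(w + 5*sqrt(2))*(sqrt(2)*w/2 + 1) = sqrt(2)*w^4/2 + w^3 - 31*sqrt(2)*w^2 - 122*w - 60*sqrt(2)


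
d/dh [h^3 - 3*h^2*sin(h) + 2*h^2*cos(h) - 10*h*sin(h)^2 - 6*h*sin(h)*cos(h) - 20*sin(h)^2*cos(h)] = -2*h^2*sin(h) - 3*h^2*cos(h) + 3*h^2 - 6*h*sin(h) - 10*h*sin(2*h) + 4*h*cos(h) - 6*h*cos(2*h) + 5*sin(h) - 3*sin(2*h) - 15*sin(3*h) + 5*cos(2*h) - 5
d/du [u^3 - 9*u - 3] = 3*u^2 - 9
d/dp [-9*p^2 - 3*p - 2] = -18*p - 3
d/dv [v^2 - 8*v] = 2*v - 8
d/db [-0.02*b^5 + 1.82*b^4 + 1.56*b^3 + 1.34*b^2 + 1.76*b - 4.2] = -0.1*b^4 + 7.28*b^3 + 4.68*b^2 + 2.68*b + 1.76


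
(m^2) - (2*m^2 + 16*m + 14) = -m^2 - 16*m - 14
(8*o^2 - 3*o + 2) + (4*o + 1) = 8*o^2 + o + 3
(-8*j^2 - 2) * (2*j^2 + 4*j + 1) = -16*j^4 - 32*j^3 - 12*j^2 - 8*j - 2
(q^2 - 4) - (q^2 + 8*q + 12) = -8*q - 16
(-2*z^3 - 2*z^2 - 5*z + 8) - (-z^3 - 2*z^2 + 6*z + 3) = -z^3 - 11*z + 5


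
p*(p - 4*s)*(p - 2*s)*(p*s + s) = p^4*s - 6*p^3*s^2 + p^3*s + 8*p^2*s^3 - 6*p^2*s^2 + 8*p*s^3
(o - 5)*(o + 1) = o^2 - 4*o - 5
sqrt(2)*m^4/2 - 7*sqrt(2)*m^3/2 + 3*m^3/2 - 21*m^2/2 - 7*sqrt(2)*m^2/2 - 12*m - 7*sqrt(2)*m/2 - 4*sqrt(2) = (m - 8)*(m + 1)*(m + sqrt(2))*(sqrt(2)*m/2 + 1/2)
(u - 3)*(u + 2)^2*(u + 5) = u^4 + 6*u^3 - 3*u^2 - 52*u - 60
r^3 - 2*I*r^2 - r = r*(r - I)^2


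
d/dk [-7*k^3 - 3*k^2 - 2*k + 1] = -21*k^2 - 6*k - 2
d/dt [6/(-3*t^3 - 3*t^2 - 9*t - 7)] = 18*(3*t^2 + 2*t + 3)/(3*t^3 + 3*t^2 + 9*t + 7)^2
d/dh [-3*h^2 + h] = 1 - 6*h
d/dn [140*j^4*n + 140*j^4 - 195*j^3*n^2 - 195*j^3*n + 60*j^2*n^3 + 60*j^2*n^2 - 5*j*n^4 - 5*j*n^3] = 5*j*(28*j^3 - 78*j^2*n - 39*j^2 + 36*j*n^2 + 24*j*n - 4*n^3 - 3*n^2)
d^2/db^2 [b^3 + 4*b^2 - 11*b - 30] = 6*b + 8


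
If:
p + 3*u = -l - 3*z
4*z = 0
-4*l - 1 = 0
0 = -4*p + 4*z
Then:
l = -1/4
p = 0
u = 1/12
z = 0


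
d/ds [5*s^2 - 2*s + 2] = 10*s - 2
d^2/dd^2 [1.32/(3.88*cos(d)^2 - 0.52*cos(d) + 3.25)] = (-79.487232*(1 - cos(d)^2)^2 + 7.989696*cos(d)^3 + 26.480256*cos(d)^2 - 18.210192*cos(d) + 46.910688)/(3.88*cos(d)^2 - 0.52*cos(d) + 3.25)^3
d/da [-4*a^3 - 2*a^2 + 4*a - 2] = -12*a^2 - 4*a + 4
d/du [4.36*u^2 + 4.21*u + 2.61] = 8.72*u + 4.21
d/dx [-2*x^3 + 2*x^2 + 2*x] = -6*x^2 + 4*x + 2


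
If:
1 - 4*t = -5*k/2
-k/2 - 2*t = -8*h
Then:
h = 7*t/20 - 1/40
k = 8*t/5 - 2/5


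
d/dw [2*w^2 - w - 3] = 4*w - 1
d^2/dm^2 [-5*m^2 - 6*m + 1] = -10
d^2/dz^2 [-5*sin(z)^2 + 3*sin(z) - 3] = -3*sin(z) - 10*cos(2*z)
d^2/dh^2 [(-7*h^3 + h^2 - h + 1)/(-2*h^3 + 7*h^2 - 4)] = 2*(94*h^6 + 12*h^5 - 402*h^4 + 413*h^3 - 279*h^2 + 444*h - 44)/(8*h^9 - 84*h^8 + 294*h^7 - 295*h^6 - 336*h^5 + 588*h^4 + 96*h^3 - 336*h^2 + 64)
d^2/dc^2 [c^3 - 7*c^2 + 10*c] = 6*c - 14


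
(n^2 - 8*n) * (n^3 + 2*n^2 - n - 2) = n^5 - 6*n^4 - 17*n^3 + 6*n^2 + 16*n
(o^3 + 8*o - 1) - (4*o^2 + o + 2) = o^3 - 4*o^2 + 7*o - 3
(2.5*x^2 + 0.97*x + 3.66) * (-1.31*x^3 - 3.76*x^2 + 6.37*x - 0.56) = -3.275*x^5 - 10.6707*x^4 + 7.4832*x^3 - 8.9827*x^2 + 22.771*x - 2.0496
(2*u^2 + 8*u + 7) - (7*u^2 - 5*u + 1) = -5*u^2 + 13*u + 6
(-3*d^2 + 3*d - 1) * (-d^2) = 3*d^4 - 3*d^3 + d^2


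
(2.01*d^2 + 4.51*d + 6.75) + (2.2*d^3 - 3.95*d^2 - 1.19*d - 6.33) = 2.2*d^3 - 1.94*d^2 + 3.32*d + 0.42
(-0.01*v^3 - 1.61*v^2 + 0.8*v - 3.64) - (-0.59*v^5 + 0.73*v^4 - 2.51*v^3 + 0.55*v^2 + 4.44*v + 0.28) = 0.59*v^5 - 0.73*v^4 + 2.5*v^3 - 2.16*v^2 - 3.64*v - 3.92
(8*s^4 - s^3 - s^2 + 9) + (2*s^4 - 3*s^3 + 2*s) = 10*s^4 - 4*s^3 - s^2 + 2*s + 9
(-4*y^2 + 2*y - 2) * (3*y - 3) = -12*y^3 + 18*y^2 - 12*y + 6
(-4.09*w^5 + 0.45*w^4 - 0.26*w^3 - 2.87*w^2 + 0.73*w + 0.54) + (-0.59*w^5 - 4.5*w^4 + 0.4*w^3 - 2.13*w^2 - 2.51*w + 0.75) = -4.68*w^5 - 4.05*w^4 + 0.14*w^3 - 5.0*w^2 - 1.78*w + 1.29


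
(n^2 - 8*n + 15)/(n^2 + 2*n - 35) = (n - 3)/(n + 7)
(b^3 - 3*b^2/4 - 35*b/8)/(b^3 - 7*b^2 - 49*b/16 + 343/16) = 2*b*(2*b - 5)/(4*b^2 - 35*b + 49)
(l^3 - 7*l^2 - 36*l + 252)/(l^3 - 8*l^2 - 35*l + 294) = (l - 6)/(l - 7)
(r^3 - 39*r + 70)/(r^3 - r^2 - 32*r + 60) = (r + 7)/(r + 6)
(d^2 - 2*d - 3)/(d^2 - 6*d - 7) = (d - 3)/(d - 7)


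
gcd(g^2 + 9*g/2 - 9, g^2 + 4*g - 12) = g + 6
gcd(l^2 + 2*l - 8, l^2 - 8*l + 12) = l - 2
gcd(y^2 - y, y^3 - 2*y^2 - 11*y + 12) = y - 1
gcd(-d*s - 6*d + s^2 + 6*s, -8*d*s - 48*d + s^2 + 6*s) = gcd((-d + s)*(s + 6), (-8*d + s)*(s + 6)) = s + 6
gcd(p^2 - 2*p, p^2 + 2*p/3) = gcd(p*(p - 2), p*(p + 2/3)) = p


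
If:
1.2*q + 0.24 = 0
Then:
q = -0.20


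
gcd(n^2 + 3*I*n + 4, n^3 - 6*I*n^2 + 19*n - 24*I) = n - I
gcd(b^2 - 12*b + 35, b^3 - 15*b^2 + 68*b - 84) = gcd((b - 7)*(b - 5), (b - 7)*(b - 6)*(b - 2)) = b - 7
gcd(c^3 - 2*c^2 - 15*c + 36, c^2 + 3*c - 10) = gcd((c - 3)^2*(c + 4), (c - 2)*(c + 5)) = 1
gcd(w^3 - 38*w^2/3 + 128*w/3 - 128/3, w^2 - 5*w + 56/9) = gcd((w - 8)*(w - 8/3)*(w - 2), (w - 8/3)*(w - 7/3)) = w - 8/3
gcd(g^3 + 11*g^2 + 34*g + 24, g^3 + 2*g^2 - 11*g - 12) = g^2 + 5*g + 4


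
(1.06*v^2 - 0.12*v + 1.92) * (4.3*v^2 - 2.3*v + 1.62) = 4.558*v^4 - 2.954*v^3 + 10.2492*v^2 - 4.6104*v + 3.1104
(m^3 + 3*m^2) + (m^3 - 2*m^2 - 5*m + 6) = 2*m^3 + m^2 - 5*m + 6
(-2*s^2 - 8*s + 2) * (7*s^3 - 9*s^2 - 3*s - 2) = -14*s^5 - 38*s^4 + 92*s^3 + 10*s^2 + 10*s - 4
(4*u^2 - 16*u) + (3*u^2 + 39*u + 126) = 7*u^2 + 23*u + 126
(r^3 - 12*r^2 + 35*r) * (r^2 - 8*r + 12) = r^5 - 20*r^4 + 143*r^3 - 424*r^2 + 420*r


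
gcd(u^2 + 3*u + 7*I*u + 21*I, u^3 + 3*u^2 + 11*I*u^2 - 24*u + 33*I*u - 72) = u + 3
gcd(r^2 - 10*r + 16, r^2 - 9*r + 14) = r - 2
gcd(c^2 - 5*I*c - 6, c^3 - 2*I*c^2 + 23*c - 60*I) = c - 3*I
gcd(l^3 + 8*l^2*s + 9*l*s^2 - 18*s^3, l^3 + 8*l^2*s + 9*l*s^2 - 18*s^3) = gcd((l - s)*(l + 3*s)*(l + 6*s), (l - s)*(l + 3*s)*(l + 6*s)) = -l^3 - 8*l^2*s - 9*l*s^2 + 18*s^3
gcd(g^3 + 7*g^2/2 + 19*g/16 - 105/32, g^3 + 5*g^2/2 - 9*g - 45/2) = g + 5/2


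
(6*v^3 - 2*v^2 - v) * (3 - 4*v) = -24*v^4 + 26*v^3 - 2*v^2 - 3*v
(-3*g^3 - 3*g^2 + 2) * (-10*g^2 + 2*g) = 30*g^5 + 24*g^4 - 6*g^3 - 20*g^2 + 4*g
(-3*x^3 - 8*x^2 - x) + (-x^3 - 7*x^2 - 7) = -4*x^3 - 15*x^2 - x - 7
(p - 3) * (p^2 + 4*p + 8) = p^3 + p^2 - 4*p - 24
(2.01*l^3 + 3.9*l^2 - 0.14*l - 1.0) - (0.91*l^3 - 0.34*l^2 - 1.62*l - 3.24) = 1.1*l^3 + 4.24*l^2 + 1.48*l + 2.24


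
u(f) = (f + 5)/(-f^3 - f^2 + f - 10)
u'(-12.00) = 0.00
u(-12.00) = 0.00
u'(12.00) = 0.00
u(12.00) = -0.00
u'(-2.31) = 0.80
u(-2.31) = -0.51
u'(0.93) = 0.08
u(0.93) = -0.55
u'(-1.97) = 0.18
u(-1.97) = -0.37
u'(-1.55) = 0.00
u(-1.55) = -0.34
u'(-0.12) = -0.16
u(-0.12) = -0.48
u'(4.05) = 0.05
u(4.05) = -0.10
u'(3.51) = 0.08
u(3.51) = -0.14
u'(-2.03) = 0.23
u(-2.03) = -0.38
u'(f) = (f + 5)*(3*f^2 + 2*f - 1)/(-f^3 - f^2 + f - 10)^2 + 1/(-f^3 - f^2 + f - 10) = (-f^3 - f^2 + f + (f + 5)*(3*f^2 + 2*f - 1) - 10)/(f^3 + f^2 - f + 10)^2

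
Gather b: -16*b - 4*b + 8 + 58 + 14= 80 - 20*b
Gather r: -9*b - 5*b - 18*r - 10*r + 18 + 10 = -14*b - 28*r + 28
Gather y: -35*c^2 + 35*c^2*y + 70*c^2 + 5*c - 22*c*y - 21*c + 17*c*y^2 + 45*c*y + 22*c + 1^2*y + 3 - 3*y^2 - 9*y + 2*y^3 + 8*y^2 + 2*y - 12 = 35*c^2 + 6*c + 2*y^3 + y^2*(17*c + 5) + y*(35*c^2 + 23*c - 6) - 9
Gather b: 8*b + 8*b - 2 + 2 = 16*b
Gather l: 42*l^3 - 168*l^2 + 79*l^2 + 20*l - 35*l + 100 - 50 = 42*l^3 - 89*l^2 - 15*l + 50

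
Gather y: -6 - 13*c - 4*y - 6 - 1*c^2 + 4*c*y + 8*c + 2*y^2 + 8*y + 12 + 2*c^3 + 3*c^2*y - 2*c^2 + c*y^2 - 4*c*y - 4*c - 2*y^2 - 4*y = 2*c^3 + 3*c^2*y - 3*c^2 + c*y^2 - 9*c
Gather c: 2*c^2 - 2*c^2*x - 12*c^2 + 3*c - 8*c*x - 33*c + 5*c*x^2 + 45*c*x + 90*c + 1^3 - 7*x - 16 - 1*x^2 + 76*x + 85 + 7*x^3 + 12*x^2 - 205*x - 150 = c^2*(-2*x - 10) + c*(5*x^2 + 37*x + 60) + 7*x^3 + 11*x^2 - 136*x - 80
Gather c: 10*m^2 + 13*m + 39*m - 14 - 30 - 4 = 10*m^2 + 52*m - 48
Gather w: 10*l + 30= 10*l + 30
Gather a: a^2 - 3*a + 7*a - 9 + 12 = a^2 + 4*a + 3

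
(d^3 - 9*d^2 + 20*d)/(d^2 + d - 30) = d*(d - 4)/(d + 6)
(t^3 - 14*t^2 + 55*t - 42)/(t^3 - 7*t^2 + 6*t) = (t - 7)/t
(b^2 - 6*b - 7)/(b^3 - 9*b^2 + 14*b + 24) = (b - 7)/(b^2 - 10*b + 24)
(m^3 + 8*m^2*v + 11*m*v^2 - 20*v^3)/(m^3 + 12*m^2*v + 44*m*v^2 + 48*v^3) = (m^2 + 4*m*v - 5*v^2)/(m^2 + 8*m*v + 12*v^2)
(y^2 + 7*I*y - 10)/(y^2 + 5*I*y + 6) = (y^2 + 7*I*y - 10)/(y^2 + 5*I*y + 6)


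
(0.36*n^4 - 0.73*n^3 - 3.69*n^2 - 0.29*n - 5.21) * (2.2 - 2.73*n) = -0.9828*n^5 + 2.7849*n^4 + 8.4677*n^3 - 7.3263*n^2 + 13.5853*n - 11.462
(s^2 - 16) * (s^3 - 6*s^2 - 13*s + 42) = s^5 - 6*s^4 - 29*s^3 + 138*s^2 + 208*s - 672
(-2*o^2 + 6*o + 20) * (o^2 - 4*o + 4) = -2*o^4 + 14*o^3 - 12*o^2 - 56*o + 80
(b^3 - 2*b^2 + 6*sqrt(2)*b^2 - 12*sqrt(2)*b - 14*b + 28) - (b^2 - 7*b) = b^3 - 3*b^2 + 6*sqrt(2)*b^2 - 12*sqrt(2)*b - 7*b + 28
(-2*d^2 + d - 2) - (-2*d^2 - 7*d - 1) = 8*d - 1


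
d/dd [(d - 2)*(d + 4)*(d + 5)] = 3*d^2 + 14*d + 2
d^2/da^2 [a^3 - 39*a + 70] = 6*a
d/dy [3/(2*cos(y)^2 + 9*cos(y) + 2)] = 3*(4*cos(y) + 9)*sin(y)/(9*cos(y) + cos(2*y) + 3)^2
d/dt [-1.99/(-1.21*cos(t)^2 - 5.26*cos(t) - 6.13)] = (4.8158*cos(t) + 10.4674)*sin(t)/(1.21*cos(t)^2 + 5.26*cos(t) + 6.13)^2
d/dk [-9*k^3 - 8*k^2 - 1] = k*(-27*k - 16)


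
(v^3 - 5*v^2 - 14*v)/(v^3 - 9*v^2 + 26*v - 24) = v*(v^2 - 5*v - 14)/(v^3 - 9*v^2 + 26*v - 24)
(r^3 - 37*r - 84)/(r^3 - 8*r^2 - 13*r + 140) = (r + 3)/(r - 5)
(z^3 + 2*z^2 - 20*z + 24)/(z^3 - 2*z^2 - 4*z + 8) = (z + 6)/(z + 2)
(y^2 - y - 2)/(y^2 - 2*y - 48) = (-y^2 + y + 2)/(-y^2 + 2*y + 48)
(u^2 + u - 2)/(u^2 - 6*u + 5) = (u + 2)/(u - 5)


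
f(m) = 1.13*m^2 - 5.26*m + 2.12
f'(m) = 2.26*m - 5.26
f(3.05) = -3.41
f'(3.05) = 1.63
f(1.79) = -3.67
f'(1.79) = -1.21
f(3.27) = -3.00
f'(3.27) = 2.13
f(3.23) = -3.08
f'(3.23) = 2.04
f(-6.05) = 75.30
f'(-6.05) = -18.93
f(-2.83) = 26.06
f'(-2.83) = -11.66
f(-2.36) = 20.83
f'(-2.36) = -10.59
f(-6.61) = 86.26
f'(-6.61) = -20.20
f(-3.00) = 28.07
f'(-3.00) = -12.04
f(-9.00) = 140.99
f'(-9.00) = -25.60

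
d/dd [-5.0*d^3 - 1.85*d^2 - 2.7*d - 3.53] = -15.0*d^2 - 3.7*d - 2.7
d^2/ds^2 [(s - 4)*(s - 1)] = 2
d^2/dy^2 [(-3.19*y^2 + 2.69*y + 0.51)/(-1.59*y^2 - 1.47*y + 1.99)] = (-28.513152*y^3 + 52.824888*y^2 - 58.220712*y + 4.095824)/(4.019679*y^6 + 11.148921*y^5 - 4.785264*y^4 - 24.730839*y^3 + 5.989104*y^2 + 17.464041*y - 7.880599)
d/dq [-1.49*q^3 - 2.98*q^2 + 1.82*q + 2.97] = -4.47*q^2 - 5.96*q + 1.82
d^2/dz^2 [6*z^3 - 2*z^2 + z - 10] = 36*z - 4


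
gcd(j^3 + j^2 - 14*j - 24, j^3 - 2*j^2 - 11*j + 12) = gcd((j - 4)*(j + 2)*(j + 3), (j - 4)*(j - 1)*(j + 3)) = j^2 - j - 12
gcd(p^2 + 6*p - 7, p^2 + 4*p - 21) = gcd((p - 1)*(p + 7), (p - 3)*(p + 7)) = p + 7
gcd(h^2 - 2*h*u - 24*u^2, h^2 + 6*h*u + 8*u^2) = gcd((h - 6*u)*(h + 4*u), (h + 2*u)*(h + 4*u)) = h + 4*u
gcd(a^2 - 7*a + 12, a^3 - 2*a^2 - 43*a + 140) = a - 4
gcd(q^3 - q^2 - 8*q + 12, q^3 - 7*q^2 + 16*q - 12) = q^2 - 4*q + 4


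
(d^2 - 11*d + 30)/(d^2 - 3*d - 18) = (d - 5)/(d + 3)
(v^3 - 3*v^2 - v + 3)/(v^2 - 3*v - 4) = (v^2 - 4*v + 3)/(v - 4)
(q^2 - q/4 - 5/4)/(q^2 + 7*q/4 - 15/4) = (q + 1)/(q + 3)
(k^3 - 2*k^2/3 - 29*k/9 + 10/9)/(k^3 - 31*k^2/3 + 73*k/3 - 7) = (3*k^2 - k - 10)/(3*(k^2 - 10*k + 21))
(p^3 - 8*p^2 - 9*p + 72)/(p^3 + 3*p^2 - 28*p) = (p^3 - 8*p^2 - 9*p + 72)/(p*(p^2 + 3*p - 28))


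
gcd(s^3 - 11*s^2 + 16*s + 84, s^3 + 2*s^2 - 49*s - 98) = s^2 - 5*s - 14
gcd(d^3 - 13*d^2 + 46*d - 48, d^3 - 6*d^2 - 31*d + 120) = d^2 - 11*d + 24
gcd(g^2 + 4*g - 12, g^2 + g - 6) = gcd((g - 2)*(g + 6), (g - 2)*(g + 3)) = g - 2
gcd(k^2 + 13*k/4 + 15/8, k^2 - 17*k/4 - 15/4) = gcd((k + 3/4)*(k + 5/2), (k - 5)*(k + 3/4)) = k + 3/4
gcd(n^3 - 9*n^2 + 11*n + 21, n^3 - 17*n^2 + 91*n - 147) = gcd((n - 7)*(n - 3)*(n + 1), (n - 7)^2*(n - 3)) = n^2 - 10*n + 21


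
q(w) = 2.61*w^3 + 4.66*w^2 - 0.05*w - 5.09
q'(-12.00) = 1015.63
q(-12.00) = -3843.53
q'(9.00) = 718.06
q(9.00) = 2274.61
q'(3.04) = 100.64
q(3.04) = 111.15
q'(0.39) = 4.78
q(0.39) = -4.25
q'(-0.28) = -2.05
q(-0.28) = -4.77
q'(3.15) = 107.00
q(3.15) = 122.57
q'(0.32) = 3.73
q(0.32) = -4.54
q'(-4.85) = 138.93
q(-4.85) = -192.99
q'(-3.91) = 83.21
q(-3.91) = -89.67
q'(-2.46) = 24.41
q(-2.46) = -15.62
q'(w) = 7.83*w^2 + 9.32*w - 0.05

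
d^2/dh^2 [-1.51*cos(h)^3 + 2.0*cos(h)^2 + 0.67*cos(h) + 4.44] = 0.4625*cos(h) - 4.0*cos(2*h) + 3.3975*cos(3*h)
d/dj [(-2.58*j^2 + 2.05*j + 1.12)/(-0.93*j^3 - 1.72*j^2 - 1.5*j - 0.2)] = (-2.3994*j^4 + 3.813*j^3 + 10.5208*j^2 + 4.8848*j + 1.27)/(0.8649*j^6 + 3.1992*j^5 + 5.7484*j^4 + 5.532*j^3 + 2.938*j^2 + 0.6*j + 0.04)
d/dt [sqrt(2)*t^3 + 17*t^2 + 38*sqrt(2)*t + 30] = 3*sqrt(2)*t^2 + 34*t + 38*sqrt(2)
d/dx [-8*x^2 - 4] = -16*x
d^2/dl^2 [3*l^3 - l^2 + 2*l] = 18*l - 2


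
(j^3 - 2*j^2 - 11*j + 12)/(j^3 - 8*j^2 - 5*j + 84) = (j - 1)/(j - 7)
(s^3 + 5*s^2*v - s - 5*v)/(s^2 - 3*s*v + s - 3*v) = (s^2 + 5*s*v - s - 5*v)/(s - 3*v)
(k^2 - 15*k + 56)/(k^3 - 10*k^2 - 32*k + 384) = (k - 7)/(k^2 - 2*k - 48)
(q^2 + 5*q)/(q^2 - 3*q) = (q + 5)/(q - 3)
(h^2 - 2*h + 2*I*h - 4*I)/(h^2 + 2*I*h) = (h - 2)/h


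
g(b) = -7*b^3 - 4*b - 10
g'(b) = -21*b^2 - 4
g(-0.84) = -2.49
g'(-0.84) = -18.82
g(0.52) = -13.06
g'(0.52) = -9.68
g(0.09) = -10.37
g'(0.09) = -4.17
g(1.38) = -33.92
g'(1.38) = -43.99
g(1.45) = -37.14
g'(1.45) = -48.15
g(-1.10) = 3.72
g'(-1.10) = -29.41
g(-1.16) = 5.57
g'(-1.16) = -32.26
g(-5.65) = 1275.13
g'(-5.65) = -674.37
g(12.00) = -12154.00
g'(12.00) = -3028.00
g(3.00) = -211.00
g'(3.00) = -193.00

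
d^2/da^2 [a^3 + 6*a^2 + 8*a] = 6*a + 12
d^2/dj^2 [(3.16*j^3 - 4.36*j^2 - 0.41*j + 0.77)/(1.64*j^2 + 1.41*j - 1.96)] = (50.838456*j^3 - 124.060608*j^2 + 75.6126*j - 27.753054)/(4.410944*j^6 + 11.377008*j^5 - 6.033396*j^4 - 24.390603*j^3 + 7.210644*j^2 + 16.249968*j - 7.529536)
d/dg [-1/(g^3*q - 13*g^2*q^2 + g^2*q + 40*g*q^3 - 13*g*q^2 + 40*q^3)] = (3*g^2 - 26*g*q + 2*g + 40*q^2 - 13*q)/(q*(g^3 - 13*g^2*q + g^2 + 40*g*q^2 - 13*g*q + 40*q^2)^2)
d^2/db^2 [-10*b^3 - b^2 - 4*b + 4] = -60*b - 2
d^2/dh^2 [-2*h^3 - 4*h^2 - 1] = -12*h - 8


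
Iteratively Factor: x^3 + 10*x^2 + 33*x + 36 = (x + 4)*(x^2 + 6*x + 9) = (x + 3)*(x + 4)*(x + 3)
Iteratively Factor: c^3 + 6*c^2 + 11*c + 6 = (c + 1)*(c^2 + 5*c + 6) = (c + 1)*(c + 3)*(c + 2)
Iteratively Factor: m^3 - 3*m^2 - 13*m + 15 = (m + 3)*(m^2 - 6*m + 5) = (m - 1)*(m + 3)*(m - 5)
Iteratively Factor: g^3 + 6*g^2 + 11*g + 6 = (g + 1)*(g^2 + 5*g + 6) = (g + 1)*(g + 3)*(g + 2)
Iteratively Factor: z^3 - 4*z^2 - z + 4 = (z - 1)*(z^2 - 3*z - 4) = (z - 4)*(z - 1)*(z + 1)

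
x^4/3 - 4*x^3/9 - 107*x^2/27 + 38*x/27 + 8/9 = (x/3 + 1)*(x - 4)*(x - 2/3)*(x + 1/3)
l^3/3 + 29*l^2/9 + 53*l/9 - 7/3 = (l/3 + 1)*(l - 1/3)*(l + 7)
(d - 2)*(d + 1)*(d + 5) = d^3 + 4*d^2 - 7*d - 10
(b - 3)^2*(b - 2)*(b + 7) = b^4 - b^3 - 35*b^2 + 129*b - 126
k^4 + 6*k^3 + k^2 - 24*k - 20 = (k - 2)*(k + 1)*(k + 2)*(k + 5)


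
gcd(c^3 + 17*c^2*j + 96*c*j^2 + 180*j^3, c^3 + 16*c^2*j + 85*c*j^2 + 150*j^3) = c^2 + 11*c*j + 30*j^2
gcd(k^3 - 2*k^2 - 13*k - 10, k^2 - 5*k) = k - 5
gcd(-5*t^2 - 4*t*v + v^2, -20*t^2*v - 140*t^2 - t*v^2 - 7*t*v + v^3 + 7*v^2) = 5*t - v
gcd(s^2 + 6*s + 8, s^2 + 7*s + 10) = s + 2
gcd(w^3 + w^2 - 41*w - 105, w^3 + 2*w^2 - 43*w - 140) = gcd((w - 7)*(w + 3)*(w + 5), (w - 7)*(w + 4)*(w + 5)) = w^2 - 2*w - 35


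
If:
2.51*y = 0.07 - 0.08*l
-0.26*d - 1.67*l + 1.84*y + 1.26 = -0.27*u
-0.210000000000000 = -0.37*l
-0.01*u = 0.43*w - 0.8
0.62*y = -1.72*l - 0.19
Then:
No Solution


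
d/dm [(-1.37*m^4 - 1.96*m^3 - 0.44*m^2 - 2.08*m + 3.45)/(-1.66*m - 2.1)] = (6.8226*m^4 + 18.0152*m^3 + 13.0784*m^2 + 1.848*m + 10.095)/(2.7556*m^2 + 6.972*m + 4.41)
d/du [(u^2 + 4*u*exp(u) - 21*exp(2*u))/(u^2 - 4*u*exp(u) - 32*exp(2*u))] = (8*u^3 + 22*u^2*exp(u) - 8*u^2 + 212*u*exp(2*u) - 22*u*exp(u) - 212*exp(2*u))*exp(u)/(u^4 - 8*u^3*exp(u) - 48*u^2*exp(2*u) + 256*u*exp(3*u) + 1024*exp(4*u))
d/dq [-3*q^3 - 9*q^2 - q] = -9*q^2 - 18*q - 1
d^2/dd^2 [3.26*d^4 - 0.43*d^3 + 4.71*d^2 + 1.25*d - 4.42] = 39.12*d^2 - 2.58*d + 9.42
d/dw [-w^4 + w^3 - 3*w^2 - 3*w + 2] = -4*w^3 + 3*w^2 - 6*w - 3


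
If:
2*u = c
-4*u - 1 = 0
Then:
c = -1/2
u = -1/4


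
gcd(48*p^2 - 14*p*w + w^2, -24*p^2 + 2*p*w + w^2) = 1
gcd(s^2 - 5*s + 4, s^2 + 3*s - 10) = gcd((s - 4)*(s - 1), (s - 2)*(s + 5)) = 1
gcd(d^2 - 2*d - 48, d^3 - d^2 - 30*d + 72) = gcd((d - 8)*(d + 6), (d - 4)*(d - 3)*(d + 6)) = d + 6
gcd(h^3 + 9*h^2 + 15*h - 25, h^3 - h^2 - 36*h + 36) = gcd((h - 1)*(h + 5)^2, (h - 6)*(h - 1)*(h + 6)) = h - 1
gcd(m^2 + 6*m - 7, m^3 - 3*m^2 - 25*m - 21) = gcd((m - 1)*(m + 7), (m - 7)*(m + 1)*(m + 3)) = 1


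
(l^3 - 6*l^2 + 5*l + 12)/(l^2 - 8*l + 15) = (l^2 - 3*l - 4)/(l - 5)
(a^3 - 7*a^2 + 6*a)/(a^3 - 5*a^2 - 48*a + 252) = a*(a - 1)/(a^2 + a - 42)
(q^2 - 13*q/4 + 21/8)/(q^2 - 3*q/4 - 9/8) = (4*q - 7)/(4*q + 3)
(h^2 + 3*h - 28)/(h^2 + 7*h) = (h - 4)/h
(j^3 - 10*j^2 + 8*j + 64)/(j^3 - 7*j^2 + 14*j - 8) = (j^2 - 6*j - 16)/(j^2 - 3*j + 2)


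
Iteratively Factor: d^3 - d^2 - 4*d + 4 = (d - 2)*(d^2 + d - 2) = (d - 2)*(d - 1)*(d + 2)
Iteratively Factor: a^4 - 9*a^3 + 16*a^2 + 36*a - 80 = (a - 5)*(a^3 - 4*a^2 - 4*a + 16) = (a - 5)*(a + 2)*(a^2 - 6*a + 8) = (a - 5)*(a - 2)*(a + 2)*(a - 4)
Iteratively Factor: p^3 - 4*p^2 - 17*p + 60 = (p - 3)*(p^2 - p - 20) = (p - 3)*(p + 4)*(p - 5)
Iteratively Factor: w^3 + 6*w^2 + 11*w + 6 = (w + 2)*(w^2 + 4*w + 3) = (w + 1)*(w + 2)*(w + 3)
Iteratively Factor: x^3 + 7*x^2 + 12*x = (x + 3)*(x^2 + 4*x) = (x + 3)*(x + 4)*(x)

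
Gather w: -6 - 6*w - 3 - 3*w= -9*w - 9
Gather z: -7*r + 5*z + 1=-7*r + 5*z + 1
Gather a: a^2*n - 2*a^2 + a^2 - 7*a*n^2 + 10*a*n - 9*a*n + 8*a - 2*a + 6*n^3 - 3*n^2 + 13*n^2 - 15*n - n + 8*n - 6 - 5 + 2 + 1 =a^2*(n - 1) + a*(-7*n^2 + n + 6) + 6*n^3 + 10*n^2 - 8*n - 8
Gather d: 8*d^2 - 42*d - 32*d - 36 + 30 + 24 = 8*d^2 - 74*d + 18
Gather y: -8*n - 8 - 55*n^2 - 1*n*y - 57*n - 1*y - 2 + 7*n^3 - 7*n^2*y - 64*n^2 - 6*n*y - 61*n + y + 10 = 7*n^3 - 119*n^2 - 126*n + y*(-7*n^2 - 7*n)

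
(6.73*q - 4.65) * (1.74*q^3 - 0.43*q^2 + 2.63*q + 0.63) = 11.7102*q^4 - 10.9849*q^3 + 19.6994*q^2 - 7.9896*q - 2.9295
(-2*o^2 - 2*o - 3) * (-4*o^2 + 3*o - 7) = 8*o^4 + 2*o^3 + 20*o^2 + 5*o + 21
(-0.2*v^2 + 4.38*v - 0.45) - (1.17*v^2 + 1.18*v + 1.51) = -1.37*v^2 + 3.2*v - 1.96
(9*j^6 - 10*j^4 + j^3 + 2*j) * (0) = 0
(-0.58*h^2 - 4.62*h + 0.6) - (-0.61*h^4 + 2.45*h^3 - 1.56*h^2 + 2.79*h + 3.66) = 0.61*h^4 - 2.45*h^3 + 0.98*h^2 - 7.41*h - 3.06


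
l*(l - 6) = l^2 - 6*l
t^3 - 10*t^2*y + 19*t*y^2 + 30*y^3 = (t - 6*y)*(t - 5*y)*(t + y)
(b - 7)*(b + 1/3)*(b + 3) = b^3 - 11*b^2/3 - 67*b/3 - 7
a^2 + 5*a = a*(a + 5)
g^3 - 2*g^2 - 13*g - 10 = (g - 5)*(g + 1)*(g + 2)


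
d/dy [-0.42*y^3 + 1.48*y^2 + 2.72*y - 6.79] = -1.26*y^2 + 2.96*y + 2.72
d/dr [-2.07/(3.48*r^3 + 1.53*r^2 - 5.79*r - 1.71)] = (21.6108*r^2 + 6.3342*r - 11.9853)/(3.48*r^3 + 1.53*r^2 - 5.79*r - 1.71)^2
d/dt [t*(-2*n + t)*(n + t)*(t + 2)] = -4*n^2*t - 4*n^2 - 3*n*t^2 - 4*n*t + 4*t^3 + 6*t^2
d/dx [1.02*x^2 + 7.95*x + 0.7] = 2.04*x + 7.95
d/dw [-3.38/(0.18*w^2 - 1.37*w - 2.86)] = (1.2168*w - 4.6306)/(-0.18*w^2 + 1.37*w + 2.86)^2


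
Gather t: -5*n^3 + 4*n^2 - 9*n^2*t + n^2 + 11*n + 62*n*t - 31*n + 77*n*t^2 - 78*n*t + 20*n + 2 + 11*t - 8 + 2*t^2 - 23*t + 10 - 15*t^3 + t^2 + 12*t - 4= -5*n^3 + 5*n^2 - 15*t^3 + t^2*(77*n + 3) + t*(-9*n^2 - 16*n)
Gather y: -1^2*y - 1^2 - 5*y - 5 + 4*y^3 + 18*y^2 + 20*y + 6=4*y^3 + 18*y^2 + 14*y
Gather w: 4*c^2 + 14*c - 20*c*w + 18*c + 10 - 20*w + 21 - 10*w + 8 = 4*c^2 + 32*c + w*(-20*c - 30) + 39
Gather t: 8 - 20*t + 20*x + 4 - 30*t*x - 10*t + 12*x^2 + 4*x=t*(-30*x - 30) + 12*x^2 + 24*x + 12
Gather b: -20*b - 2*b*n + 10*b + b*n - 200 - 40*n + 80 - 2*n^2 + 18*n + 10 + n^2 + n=b*(-n - 10) - n^2 - 21*n - 110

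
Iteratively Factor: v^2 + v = (v)*(v + 1)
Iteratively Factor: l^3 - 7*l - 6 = (l - 3)*(l^2 + 3*l + 2) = (l - 3)*(l + 1)*(l + 2)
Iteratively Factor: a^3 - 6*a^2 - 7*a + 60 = (a - 4)*(a^2 - 2*a - 15) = (a - 5)*(a - 4)*(a + 3)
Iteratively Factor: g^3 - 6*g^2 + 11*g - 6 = (g - 2)*(g^2 - 4*g + 3) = (g - 3)*(g - 2)*(g - 1)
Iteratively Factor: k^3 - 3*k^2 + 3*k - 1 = (k - 1)*(k^2 - 2*k + 1) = (k - 1)^2*(k - 1)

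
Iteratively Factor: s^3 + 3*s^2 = (s)*(s^2 + 3*s) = s^2*(s + 3)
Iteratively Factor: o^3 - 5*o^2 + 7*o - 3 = (o - 3)*(o^2 - 2*o + 1) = (o - 3)*(o - 1)*(o - 1)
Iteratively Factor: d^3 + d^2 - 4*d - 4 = (d + 1)*(d^2 - 4) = (d + 1)*(d + 2)*(d - 2)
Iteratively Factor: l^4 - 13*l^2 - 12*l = (l + 3)*(l^3 - 3*l^2 - 4*l) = l*(l + 3)*(l^2 - 3*l - 4) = l*(l - 4)*(l + 3)*(l + 1)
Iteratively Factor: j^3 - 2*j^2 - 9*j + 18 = (j - 2)*(j^2 - 9) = (j - 3)*(j - 2)*(j + 3)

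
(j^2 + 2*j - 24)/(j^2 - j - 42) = (j - 4)/(j - 7)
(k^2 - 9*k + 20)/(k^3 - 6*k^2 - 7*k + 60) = 1/(k + 3)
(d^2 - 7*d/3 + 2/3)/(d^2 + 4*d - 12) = (d - 1/3)/(d + 6)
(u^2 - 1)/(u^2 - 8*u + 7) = (u + 1)/(u - 7)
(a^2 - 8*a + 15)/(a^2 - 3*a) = (a - 5)/a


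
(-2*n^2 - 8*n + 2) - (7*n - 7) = -2*n^2 - 15*n + 9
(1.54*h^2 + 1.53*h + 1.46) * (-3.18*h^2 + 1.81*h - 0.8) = -4.8972*h^4 - 2.078*h^3 - 3.1055*h^2 + 1.4186*h - 1.168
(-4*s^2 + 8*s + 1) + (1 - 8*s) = 2 - 4*s^2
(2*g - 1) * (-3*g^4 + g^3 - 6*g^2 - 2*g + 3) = -6*g^5 + 5*g^4 - 13*g^3 + 2*g^2 + 8*g - 3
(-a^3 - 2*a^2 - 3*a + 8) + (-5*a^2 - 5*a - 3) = -a^3 - 7*a^2 - 8*a + 5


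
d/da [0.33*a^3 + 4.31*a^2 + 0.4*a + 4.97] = 0.99*a^2 + 8.62*a + 0.4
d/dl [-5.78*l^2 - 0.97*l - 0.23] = -11.56*l - 0.97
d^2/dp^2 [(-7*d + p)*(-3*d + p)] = 2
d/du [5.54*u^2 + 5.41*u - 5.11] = 11.08*u + 5.41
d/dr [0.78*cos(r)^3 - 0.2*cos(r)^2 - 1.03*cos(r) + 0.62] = (-2.34*cos(r)^2 + 0.4*cos(r) + 1.03)*sin(r)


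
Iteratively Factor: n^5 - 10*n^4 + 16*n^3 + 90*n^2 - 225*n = (n - 5)*(n^4 - 5*n^3 - 9*n^2 + 45*n) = n*(n - 5)*(n^3 - 5*n^2 - 9*n + 45) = n*(n - 5)*(n + 3)*(n^2 - 8*n + 15) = n*(n - 5)^2*(n + 3)*(n - 3)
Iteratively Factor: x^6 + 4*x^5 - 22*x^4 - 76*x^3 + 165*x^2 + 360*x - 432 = (x + 3)*(x^5 + x^4 - 25*x^3 - x^2 + 168*x - 144) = (x + 3)*(x + 4)*(x^4 - 3*x^3 - 13*x^2 + 51*x - 36) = (x + 3)*(x + 4)^2*(x^3 - 7*x^2 + 15*x - 9) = (x - 1)*(x + 3)*(x + 4)^2*(x^2 - 6*x + 9) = (x - 3)*(x - 1)*(x + 3)*(x + 4)^2*(x - 3)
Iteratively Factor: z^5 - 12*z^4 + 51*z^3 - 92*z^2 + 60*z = (z - 2)*(z^4 - 10*z^3 + 31*z^2 - 30*z) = (z - 5)*(z - 2)*(z^3 - 5*z^2 + 6*z) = z*(z - 5)*(z - 2)*(z^2 - 5*z + 6) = z*(z - 5)*(z - 3)*(z - 2)*(z - 2)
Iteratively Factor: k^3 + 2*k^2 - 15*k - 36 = (k + 3)*(k^2 - k - 12) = (k - 4)*(k + 3)*(k + 3)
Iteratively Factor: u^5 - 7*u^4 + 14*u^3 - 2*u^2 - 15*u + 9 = (u + 1)*(u^4 - 8*u^3 + 22*u^2 - 24*u + 9) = (u - 3)*(u + 1)*(u^3 - 5*u^2 + 7*u - 3) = (u - 3)^2*(u + 1)*(u^2 - 2*u + 1) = (u - 3)^2*(u - 1)*(u + 1)*(u - 1)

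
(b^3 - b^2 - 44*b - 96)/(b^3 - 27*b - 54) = (b^2 - 4*b - 32)/(b^2 - 3*b - 18)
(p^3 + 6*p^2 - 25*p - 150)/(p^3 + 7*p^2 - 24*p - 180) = (p + 5)/(p + 6)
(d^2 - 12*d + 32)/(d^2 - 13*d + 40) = (d - 4)/(d - 5)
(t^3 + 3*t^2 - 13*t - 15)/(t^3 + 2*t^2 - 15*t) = (t + 1)/t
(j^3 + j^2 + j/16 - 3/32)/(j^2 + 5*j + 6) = (j^3 + j^2 + j/16 - 3/32)/(j^2 + 5*j + 6)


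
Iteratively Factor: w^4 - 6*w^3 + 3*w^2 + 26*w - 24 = (w + 2)*(w^3 - 8*w^2 + 19*w - 12) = (w - 4)*(w + 2)*(w^2 - 4*w + 3) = (w - 4)*(w - 1)*(w + 2)*(w - 3)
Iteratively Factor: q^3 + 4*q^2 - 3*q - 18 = (q - 2)*(q^2 + 6*q + 9) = (q - 2)*(q + 3)*(q + 3)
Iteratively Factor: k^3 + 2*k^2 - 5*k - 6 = (k + 3)*(k^2 - k - 2) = (k - 2)*(k + 3)*(k + 1)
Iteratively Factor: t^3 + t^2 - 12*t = (t + 4)*(t^2 - 3*t) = t*(t + 4)*(t - 3)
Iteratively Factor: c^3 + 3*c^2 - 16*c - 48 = (c - 4)*(c^2 + 7*c + 12) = (c - 4)*(c + 4)*(c + 3)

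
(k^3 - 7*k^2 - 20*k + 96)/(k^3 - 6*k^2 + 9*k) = (k^2 - 4*k - 32)/(k*(k - 3))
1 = 1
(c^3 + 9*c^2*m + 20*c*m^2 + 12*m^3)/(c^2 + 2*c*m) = c + 7*m + 6*m^2/c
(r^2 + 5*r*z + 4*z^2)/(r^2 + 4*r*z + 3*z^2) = (r + 4*z)/(r + 3*z)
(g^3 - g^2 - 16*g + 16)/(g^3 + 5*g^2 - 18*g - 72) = (g^2 + 3*g - 4)/(g^2 + 9*g + 18)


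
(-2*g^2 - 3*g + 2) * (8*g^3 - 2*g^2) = -16*g^5 - 20*g^4 + 22*g^3 - 4*g^2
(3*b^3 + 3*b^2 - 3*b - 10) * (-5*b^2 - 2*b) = -15*b^5 - 21*b^4 + 9*b^3 + 56*b^2 + 20*b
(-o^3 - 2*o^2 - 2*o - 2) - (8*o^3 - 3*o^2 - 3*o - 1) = -9*o^3 + o^2 + o - 1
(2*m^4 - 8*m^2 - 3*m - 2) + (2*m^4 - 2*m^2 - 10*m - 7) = 4*m^4 - 10*m^2 - 13*m - 9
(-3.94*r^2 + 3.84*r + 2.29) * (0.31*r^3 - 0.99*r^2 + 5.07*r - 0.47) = -1.2214*r^5 + 5.091*r^4 - 23.0675*r^3 + 19.0535*r^2 + 9.8055*r - 1.0763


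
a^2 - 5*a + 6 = (a - 3)*(a - 2)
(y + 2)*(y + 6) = y^2 + 8*y + 12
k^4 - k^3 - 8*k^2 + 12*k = k*(k - 2)^2*(k + 3)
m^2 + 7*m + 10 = (m + 2)*(m + 5)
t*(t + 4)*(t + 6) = t^3 + 10*t^2 + 24*t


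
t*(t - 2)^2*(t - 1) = t^4 - 5*t^3 + 8*t^2 - 4*t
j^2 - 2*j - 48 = (j - 8)*(j + 6)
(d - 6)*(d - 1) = d^2 - 7*d + 6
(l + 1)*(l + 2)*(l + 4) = l^3 + 7*l^2 + 14*l + 8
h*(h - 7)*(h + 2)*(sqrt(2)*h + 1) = sqrt(2)*h^4 - 5*sqrt(2)*h^3 + h^3 - 14*sqrt(2)*h^2 - 5*h^2 - 14*h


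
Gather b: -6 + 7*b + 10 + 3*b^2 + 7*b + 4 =3*b^2 + 14*b + 8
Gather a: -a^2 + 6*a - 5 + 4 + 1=-a^2 + 6*a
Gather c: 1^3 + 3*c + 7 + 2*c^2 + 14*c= 2*c^2 + 17*c + 8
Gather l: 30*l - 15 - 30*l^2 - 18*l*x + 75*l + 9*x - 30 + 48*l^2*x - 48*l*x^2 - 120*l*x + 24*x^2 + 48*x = l^2*(48*x - 30) + l*(-48*x^2 - 138*x + 105) + 24*x^2 + 57*x - 45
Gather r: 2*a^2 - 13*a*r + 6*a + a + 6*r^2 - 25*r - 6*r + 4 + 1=2*a^2 + 7*a + 6*r^2 + r*(-13*a - 31) + 5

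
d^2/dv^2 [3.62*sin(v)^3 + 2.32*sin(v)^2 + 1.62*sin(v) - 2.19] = -4.335*sin(v) + 8.145*sin(3*v) + 4.64*cos(2*v)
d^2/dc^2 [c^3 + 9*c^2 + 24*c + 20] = 6*c + 18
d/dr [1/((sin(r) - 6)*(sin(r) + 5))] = (-sin(2*r) + cos(r))/((sin(r) - 6)^2*(sin(r) + 5)^2)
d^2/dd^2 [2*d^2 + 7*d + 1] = 4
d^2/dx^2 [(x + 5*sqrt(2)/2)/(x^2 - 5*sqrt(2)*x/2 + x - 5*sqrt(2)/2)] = 2*((2*x + 5*sqrt(2))*(4*x - 5*sqrt(2) + 2)^2 - 4*(3*x + 1)*(2*x^2 - 5*sqrt(2)*x + 2*x - 5*sqrt(2)))/(2*x^2 - 5*sqrt(2)*x + 2*x - 5*sqrt(2))^3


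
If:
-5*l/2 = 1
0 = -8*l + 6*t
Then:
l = -2/5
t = -8/15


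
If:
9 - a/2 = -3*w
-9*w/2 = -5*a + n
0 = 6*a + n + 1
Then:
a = -58/41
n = 307/41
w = -398/123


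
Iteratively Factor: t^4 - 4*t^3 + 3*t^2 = (t - 3)*(t^3 - t^2) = (t - 3)*(t - 1)*(t^2) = t*(t - 3)*(t - 1)*(t)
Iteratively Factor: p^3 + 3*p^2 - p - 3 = (p + 1)*(p^2 + 2*p - 3) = (p - 1)*(p + 1)*(p + 3)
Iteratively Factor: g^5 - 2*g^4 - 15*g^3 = (g)*(g^4 - 2*g^3 - 15*g^2) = g^2*(g^3 - 2*g^2 - 15*g) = g^2*(g - 5)*(g^2 + 3*g) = g^2*(g - 5)*(g + 3)*(g)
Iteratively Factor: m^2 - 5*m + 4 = (m - 1)*(m - 4)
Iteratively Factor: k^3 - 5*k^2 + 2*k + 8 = (k + 1)*(k^2 - 6*k + 8) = (k - 2)*(k + 1)*(k - 4)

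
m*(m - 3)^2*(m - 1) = m^4 - 7*m^3 + 15*m^2 - 9*m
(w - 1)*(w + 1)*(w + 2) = w^3 + 2*w^2 - w - 2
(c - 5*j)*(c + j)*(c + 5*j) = c^3 + c^2*j - 25*c*j^2 - 25*j^3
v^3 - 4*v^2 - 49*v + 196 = (v - 7)*(v - 4)*(v + 7)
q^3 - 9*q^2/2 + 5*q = q*(q - 5/2)*(q - 2)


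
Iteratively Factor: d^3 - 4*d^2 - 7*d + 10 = (d - 1)*(d^2 - 3*d - 10) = (d - 1)*(d + 2)*(d - 5)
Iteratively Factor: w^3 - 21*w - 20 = (w + 1)*(w^2 - w - 20) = (w + 1)*(w + 4)*(w - 5)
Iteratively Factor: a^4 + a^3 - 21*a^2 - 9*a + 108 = (a - 3)*(a^3 + 4*a^2 - 9*a - 36) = (a - 3)*(a + 3)*(a^2 + a - 12) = (a - 3)*(a + 3)*(a + 4)*(a - 3)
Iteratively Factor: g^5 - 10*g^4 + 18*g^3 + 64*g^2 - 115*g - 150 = (g + 1)*(g^4 - 11*g^3 + 29*g^2 + 35*g - 150) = (g + 1)*(g + 2)*(g^3 - 13*g^2 + 55*g - 75) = (g - 5)*(g + 1)*(g + 2)*(g^2 - 8*g + 15) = (g - 5)^2*(g + 1)*(g + 2)*(g - 3)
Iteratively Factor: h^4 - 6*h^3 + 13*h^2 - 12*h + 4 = (h - 2)*(h^3 - 4*h^2 + 5*h - 2) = (h - 2)*(h - 1)*(h^2 - 3*h + 2) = (h - 2)*(h - 1)^2*(h - 2)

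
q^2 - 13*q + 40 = (q - 8)*(q - 5)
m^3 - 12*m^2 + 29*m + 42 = (m - 7)*(m - 6)*(m + 1)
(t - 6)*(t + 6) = t^2 - 36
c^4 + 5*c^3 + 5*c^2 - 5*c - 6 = (c - 1)*(c + 1)*(c + 2)*(c + 3)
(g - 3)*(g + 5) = g^2 + 2*g - 15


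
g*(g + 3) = g^2 + 3*g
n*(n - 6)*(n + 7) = n^3 + n^2 - 42*n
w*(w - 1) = w^2 - w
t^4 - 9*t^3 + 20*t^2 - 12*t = t*(t - 6)*(t - 2)*(t - 1)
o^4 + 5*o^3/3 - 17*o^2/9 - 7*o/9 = o*(o - 1)*(o + 1/3)*(o + 7/3)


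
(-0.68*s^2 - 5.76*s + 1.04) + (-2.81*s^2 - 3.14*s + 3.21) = -3.49*s^2 - 8.9*s + 4.25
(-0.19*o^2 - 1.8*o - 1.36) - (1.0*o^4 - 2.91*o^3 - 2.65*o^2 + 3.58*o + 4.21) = -1.0*o^4 + 2.91*o^3 + 2.46*o^2 - 5.38*o - 5.57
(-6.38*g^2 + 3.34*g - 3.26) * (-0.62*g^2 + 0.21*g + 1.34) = 3.9556*g^4 - 3.4106*g^3 - 5.8266*g^2 + 3.791*g - 4.3684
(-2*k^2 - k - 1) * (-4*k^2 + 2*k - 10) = 8*k^4 + 22*k^2 + 8*k + 10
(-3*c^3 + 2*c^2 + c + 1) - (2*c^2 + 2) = -3*c^3 + c - 1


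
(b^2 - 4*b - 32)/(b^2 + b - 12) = (b - 8)/(b - 3)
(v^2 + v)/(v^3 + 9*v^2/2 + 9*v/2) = 2*(v + 1)/(2*v^2 + 9*v + 9)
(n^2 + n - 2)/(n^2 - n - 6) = (n - 1)/(n - 3)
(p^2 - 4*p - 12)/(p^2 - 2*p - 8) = (p - 6)/(p - 4)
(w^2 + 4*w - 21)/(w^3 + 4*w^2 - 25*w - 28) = (w - 3)/(w^2 - 3*w - 4)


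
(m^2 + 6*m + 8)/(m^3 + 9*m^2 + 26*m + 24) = 1/(m + 3)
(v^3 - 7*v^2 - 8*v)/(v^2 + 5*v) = (v^2 - 7*v - 8)/(v + 5)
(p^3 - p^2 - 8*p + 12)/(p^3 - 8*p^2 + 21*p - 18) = (p^2 + p - 6)/(p^2 - 6*p + 9)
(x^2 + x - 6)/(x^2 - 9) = (x - 2)/(x - 3)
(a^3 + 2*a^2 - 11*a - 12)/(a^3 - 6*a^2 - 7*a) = (a^2 + a - 12)/(a*(a - 7))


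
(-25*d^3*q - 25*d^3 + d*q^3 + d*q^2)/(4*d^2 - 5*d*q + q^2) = d*(-25*d^2*q - 25*d^2 + q^3 + q^2)/(4*d^2 - 5*d*q + q^2)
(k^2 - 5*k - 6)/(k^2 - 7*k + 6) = (k + 1)/(k - 1)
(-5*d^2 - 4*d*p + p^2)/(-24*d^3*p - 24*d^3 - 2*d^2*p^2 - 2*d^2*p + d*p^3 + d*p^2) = (5*d^2 + 4*d*p - p^2)/(d*(24*d^2*p + 24*d^2 + 2*d*p^2 + 2*d*p - p^3 - p^2))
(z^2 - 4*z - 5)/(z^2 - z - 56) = (-z^2 + 4*z + 5)/(-z^2 + z + 56)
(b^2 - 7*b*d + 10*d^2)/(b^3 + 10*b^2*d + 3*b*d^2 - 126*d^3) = (b^2 - 7*b*d + 10*d^2)/(b^3 + 10*b^2*d + 3*b*d^2 - 126*d^3)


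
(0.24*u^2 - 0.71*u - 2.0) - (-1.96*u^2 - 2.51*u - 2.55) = 2.2*u^2 + 1.8*u + 0.55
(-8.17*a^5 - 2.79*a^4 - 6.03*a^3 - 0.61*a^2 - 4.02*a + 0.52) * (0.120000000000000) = -0.9804*a^5 - 0.3348*a^4 - 0.7236*a^3 - 0.0732*a^2 - 0.4824*a + 0.0624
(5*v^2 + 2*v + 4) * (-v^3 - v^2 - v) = -5*v^5 - 7*v^4 - 11*v^3 - 6*v^2 - 4*v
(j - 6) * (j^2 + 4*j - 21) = j^3 - 2*j^2 - 45*j + 126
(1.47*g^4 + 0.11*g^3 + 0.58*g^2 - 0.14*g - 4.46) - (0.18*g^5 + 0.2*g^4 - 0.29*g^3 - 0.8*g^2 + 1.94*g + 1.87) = -0.18*g^5 + 1.27*g^4 + 0.4*g^3 + 1.38*g^2 - 2.08*g - 6.33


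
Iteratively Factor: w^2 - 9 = (w + 3)*(w - 3)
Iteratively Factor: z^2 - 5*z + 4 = (z - 1)*(z - 4)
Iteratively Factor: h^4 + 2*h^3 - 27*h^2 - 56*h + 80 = (h - 5)*(h^3 + 7*h^2 + 8*h - 16) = (h - 5)*(h - 1)*(h^2 + 8*h + 16) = (h - 5)*(h - 1)*(h + 4)*(h + 4)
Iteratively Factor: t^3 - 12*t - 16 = (t - 4)*(t^2 + 4*t + 4) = (t - 4)*(t + 2)*(t + 2)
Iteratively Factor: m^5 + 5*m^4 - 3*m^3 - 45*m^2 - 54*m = (m + 3)*(m^4 + 2*m^3 - 9*m^2 - 18*m) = (m - 3)*(m + 3)*(m^3 + 5*m^2 + 6*m) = (m - 3)*(m + 2)*(m + 3)*(m^2 + 3*m) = (m - 3)*(m + 2)*(m + 3)^2*(m)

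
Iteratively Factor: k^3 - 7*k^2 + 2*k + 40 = (k + 2)*(k^2 - 9*k + 20) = (k - 4)*(k + 2)*(k - 5)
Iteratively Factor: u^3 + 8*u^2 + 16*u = (u + 4)*(u^2 + 4*u) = (u + 4)^2*(u)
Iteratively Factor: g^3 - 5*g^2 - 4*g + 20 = (g - 2)*(g^2 - 3*g - 10) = (g - 2)*(g + 2)*(g - 5)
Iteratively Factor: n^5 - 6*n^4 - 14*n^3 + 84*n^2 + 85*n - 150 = (n - 5)*(n^4 - n^3 - 19*n^2 - 11*n + 30) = (n - 5)*(n + 3)*(n^3 - 4*n^2 - 7*n + 10) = (n - 5)*(n + 2)*(n + 3)*(n^2 - 6*n + 5) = (n - 5)*(n - 1)*(n + 2)*(n + 3)*(n - 5)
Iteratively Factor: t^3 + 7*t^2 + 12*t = (t + 4)*(t^2 + 3*t) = t*(t + 4)*(t + 3)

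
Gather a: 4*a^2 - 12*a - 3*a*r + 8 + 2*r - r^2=4*a^2 + a*(-3*r - 12) - r^2 + 2*r + 8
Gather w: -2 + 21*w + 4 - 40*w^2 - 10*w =-40*w^2 + 11*w + 2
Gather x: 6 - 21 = -15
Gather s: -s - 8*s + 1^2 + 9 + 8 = 18 - 9*s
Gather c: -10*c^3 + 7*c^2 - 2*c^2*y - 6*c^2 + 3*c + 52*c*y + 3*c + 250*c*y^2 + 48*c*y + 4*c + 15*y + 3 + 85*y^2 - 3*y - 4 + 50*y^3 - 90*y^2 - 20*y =-10*c^3 + c^2*(1 - 2*y) + c*(250*y^2 + 100*y + 10) + 50*y^3 - 5*y^2 - 8*y - 1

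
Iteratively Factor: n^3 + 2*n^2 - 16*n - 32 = (n + 4)*(n^2 - 2*n - 8) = (n + 2)*(n + 4)*(n - 4)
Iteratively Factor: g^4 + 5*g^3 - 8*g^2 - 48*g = (g)*(g^3 + 5*g^2 - 8*g - 48) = g*(g + 4)*(g^2 + g - 12) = g*(g + 4)^2*(g - 3)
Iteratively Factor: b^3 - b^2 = (b - 1)*(b^2) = b*(b - 1)*(b)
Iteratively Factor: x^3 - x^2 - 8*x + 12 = (x - 2)*(x^2 + x - 6) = (x - 2)^2*(x + 3)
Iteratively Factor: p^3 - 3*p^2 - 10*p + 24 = (p - 2)*(p^2 - p - 12) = (p - 2)*(p + 3)*(p - 4)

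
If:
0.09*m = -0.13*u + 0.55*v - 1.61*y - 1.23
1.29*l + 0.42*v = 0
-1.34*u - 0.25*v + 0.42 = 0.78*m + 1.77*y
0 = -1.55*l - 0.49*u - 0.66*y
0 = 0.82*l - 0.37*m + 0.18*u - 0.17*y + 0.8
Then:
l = 0.63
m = 4.47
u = 0.31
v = -1.92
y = -1.69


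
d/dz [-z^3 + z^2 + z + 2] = -3*z^2 + 2*z + 1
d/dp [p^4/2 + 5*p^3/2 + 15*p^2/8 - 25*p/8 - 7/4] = 2*p^3 + 15*p^2/2 + 15*p/4 - 25/8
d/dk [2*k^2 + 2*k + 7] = 4*k + 2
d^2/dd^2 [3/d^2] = 18/d^4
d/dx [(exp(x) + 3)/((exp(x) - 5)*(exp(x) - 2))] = (-exp(2*x) - 6*exp(x) + 31)*exp(x)/(exp(4*x) - 14*exp(3*x) + 69*exp(2*x) - 140*exp(x) + 100)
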